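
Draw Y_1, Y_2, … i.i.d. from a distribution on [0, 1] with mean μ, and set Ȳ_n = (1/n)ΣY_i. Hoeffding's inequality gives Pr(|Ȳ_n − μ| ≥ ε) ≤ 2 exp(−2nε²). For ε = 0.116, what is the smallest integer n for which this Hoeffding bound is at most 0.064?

128

Require 2·exp(−2nε²) ≤ 0.064, i.e. 2nε² ≥ ln(2/0.064) = 3.442019.
So n ≥ 3.442019 / (2·0.116²) = 127.899.
The smallest integer n is 128.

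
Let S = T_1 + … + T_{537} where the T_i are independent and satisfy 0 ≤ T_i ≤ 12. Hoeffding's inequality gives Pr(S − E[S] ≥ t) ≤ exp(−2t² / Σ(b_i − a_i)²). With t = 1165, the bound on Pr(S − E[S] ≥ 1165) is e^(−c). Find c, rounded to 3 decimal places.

Σ(b_i − a_i)² = 537·(12)² = 77328.
c = 2t²/77328 = 2·1165²/77328 = 35.1031.

35.103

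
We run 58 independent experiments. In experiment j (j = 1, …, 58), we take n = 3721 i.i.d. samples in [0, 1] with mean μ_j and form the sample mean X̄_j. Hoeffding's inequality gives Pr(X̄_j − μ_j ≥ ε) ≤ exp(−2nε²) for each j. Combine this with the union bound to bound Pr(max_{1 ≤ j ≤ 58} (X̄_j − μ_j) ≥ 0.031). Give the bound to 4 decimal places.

Per-experiment Hoeffding bound: exp(−2·3721·0.031²) = exp(−7.15176) = 0.00078348.
Union bound over 58 events: 58·0.00078348 = 0.04544.

0.0454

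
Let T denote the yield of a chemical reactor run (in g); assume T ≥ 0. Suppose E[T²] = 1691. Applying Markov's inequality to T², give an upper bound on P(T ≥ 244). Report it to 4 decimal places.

0.0284

Since T ≥ 0, the event {T ≥ 244} is the same as {T² ≥ 59536}.
Markov's inequality applied to T² gives P(T² ≥ 59536) ≤ E[T²]/59536 = 1691/59536 = 0.0284.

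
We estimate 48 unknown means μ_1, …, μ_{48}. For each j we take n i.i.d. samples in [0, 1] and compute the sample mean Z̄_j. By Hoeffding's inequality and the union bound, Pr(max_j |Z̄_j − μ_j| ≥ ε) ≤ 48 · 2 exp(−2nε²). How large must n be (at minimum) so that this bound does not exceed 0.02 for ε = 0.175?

139

Need 2·48·exp(−2nε²) ≤ 0.02, i.e. exp(−2nε²) ≤ 0.02/96.
So 2nε² ≥ ln(96/0.02) = 8.476371.
Hence n ≥ 8.476371/(2·0.175²) = 138.390.
The smallest integer n is 139.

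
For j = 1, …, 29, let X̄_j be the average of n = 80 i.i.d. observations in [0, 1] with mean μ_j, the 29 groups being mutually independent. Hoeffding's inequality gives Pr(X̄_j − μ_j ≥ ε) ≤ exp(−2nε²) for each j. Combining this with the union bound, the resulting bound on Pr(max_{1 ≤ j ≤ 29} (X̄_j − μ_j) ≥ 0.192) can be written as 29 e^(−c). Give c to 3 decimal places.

Union bound over the 29 events: Pr(max_{1 ≤ j ≤ 29} (X̄_j − μ_j) ≥ 0.192) ≤ 29·exp(−2nε²) = 29 exp(−2·80·0.192²).
So c = 2·80·0.192² = 5.8982.

5.898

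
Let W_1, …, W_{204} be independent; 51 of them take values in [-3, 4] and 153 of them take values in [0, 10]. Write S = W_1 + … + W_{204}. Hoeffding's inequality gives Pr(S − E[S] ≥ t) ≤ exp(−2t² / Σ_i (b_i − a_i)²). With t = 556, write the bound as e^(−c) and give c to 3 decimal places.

Σ(b_i − a_i)² = 51·7² + 153·10² = 17799.
c = 2t² / 17799 = 2·556² / 17799 = 34.7363.

34.736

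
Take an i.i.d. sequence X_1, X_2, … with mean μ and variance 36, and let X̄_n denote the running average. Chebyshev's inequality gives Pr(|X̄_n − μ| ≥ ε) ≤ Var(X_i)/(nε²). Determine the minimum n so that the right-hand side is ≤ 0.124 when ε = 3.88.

Require 36/(n·3.88²) ≤ 0.124, i.e. n ≥ 36/(0.124·3.88²) = 19.285.
The smallest integer n is 20.

20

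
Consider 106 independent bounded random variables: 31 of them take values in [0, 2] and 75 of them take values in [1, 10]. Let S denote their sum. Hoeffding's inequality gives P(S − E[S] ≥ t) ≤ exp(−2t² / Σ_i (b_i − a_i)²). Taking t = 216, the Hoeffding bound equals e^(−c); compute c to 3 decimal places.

Σ(b_i − a_i)² = 31·2² + 75·9² = 6199.
c = 2t² / 6199 = 2·216² / 6199 = 15.0528.

15.053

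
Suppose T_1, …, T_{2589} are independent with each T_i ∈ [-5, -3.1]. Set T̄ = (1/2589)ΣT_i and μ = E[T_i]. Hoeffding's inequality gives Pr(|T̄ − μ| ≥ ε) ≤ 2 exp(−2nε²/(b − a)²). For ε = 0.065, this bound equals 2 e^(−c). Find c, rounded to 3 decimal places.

6.060

c = 2nε²/(b − a)² = 2·2589·0.065² / 1.9² = 6.0601.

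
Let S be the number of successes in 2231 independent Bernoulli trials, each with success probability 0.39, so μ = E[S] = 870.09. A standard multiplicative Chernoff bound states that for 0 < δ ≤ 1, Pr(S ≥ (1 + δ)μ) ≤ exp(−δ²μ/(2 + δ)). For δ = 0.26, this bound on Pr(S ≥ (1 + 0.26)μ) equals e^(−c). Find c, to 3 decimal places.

c = δ²μ/(2 + δ) = 0.26²·870.09/(2 + 0.26) = 26.0257.

26.026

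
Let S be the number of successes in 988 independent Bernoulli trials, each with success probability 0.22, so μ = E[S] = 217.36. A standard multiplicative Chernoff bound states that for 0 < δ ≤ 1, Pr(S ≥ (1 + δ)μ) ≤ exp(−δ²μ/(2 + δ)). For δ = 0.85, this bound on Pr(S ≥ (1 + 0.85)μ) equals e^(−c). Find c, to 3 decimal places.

55.103

c = δ²μ/(2 + δ) = 0.85²·217.36/(2 + 0.85) = 55.1027.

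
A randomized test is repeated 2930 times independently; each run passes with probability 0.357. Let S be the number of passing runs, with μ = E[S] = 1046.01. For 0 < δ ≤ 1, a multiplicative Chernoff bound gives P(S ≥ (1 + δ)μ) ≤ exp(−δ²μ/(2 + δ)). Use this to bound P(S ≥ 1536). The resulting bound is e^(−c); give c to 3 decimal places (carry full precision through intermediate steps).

92.986

Write 1536 = (1 + δ)μ, so δ = 1536/1046.01 − 1 = 0.4684372…
Then the exponent is δ²μ/(2 + δ) = (1536 − μ)² / (μ·(2 + δ)) = 92.985775.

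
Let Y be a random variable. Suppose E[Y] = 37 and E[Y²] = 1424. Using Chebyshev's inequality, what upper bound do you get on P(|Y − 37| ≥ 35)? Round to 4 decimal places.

0.0449

Var(Y) = E[Y²] − (E[Y])² = 1424 − 1369 = 55.
Chebyshev's inequality: P(|Y − μ| ≥ t) ≤ Var(Y)/t² = 55/1225 = 0.0449.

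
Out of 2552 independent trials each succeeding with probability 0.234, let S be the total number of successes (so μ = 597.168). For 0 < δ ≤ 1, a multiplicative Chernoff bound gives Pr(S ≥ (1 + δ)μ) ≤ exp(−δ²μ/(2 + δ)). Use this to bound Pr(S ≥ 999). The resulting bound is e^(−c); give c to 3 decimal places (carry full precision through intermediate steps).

101.160

Write 999 = (1 + δ)μ, so δ = 999/597.168 − 1 = 0.6728961…
Then the exponent is δ²μ/(2 + δ) = (999 − μ)² / (μ·(2 + δ)) = 101.160377.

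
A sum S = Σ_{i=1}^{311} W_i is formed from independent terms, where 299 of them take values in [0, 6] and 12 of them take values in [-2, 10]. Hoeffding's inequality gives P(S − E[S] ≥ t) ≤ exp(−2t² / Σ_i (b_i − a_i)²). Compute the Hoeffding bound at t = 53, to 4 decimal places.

Σ(b_i − a_i)² = 299·6² + 12·12² = 12492.
Exponent = 2·53² / 12492 = 0.44973.
Bound = exp(−0.44973) = 0.63780.

0.6378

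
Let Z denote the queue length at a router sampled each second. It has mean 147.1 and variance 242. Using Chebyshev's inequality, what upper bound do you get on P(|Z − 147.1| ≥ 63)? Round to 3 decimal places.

Chebyshev: P(|Z − μ| ≥ t) ≤ Var(Z)/t².
Bound = 242 / 3969 = 0.0610.

0.061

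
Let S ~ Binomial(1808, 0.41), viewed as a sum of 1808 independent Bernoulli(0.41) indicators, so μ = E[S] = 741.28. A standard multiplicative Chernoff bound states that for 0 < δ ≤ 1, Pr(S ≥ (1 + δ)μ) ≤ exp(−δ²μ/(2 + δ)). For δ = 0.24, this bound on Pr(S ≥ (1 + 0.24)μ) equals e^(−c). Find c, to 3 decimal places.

c = δ²μ/(2 + δ) = 0.24²·741.28/(2 + 0.24) = 19.0615.

19.061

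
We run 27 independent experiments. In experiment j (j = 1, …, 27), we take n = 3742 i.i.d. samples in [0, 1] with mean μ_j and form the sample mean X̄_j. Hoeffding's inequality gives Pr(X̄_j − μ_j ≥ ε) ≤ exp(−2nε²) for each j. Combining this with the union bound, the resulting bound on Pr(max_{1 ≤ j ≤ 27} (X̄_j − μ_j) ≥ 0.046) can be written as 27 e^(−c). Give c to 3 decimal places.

15.836

Union bound over the 27 events: Pr(max_{1 ≤ j ≤ 27} (X̄_j − μ_j) ≥ 0.046) ≤ 27·exp(−2nε²) = 27 exp(−2·3742·0.046²).
So c = 2·3742·0.046² = 15.8361.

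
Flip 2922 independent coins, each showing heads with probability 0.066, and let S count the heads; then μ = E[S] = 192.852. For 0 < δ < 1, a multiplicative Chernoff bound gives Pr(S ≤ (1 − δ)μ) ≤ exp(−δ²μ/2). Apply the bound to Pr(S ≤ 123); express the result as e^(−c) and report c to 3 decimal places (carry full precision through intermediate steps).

Write 123 = (1 − δ)μ, so δ = 1 − 123/192.852 = 0.3622052…
Then the exponent is δ²μ/2 = (μ − 123)²/(2μ) = 12.650379.

12.650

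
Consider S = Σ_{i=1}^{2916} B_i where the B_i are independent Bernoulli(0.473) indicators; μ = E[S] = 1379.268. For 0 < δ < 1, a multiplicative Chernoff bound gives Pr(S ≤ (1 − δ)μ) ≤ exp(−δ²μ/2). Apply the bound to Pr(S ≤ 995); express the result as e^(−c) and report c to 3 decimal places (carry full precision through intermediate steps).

53.529

Write 995 = (1 − δ)μ, so δ = 1 − 995/1379.268 = 0.2786029…
Then the exponent is δ²μ/2 = (μ − 995)²/(2μ) = 53.529081.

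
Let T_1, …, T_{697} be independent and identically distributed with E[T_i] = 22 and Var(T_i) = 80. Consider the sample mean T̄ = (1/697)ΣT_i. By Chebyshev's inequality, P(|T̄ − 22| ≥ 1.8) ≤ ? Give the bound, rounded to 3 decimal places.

Var(T̄) = Var(T_i)/n = 80/697 = 0.11478.
Chebyshev: P(|T̄ − 22| ≥ 1.8) ≤ Var(T̄)/(1.8)² = 80/(697·1.8²) = 0.0354.

0.035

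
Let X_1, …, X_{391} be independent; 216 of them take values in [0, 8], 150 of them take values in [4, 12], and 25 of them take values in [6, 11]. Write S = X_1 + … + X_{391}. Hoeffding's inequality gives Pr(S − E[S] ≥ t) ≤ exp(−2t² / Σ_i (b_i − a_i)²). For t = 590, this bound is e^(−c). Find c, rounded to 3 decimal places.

Σ(b_i − a_i)² = 216·8² + 150·8² + 25·5² = 24049.
c = 2t² / 24049 = 2·590² / 24049 = 28.9492.

28.949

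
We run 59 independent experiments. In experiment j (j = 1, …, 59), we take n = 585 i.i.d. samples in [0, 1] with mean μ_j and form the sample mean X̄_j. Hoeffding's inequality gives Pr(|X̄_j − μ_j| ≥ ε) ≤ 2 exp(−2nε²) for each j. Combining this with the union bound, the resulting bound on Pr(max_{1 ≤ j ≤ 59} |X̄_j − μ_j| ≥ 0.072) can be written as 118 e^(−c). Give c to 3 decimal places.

Union bound over the 59 events: Pr(max_{1 ≤ j ≤ 59} |X̄_j − μ_j| ≥ 0.072) ≤ 59·2·exp(−2nε²) = 118 exp(−2·585·0.072²).
So c = 2·585·0.072² = 6.0653.

6.065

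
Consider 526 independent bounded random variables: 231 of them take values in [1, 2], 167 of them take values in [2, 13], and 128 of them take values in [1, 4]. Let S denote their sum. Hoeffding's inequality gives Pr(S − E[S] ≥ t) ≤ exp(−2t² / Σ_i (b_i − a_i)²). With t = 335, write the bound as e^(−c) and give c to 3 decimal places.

Σ(b_i − a_i)² = 231·1² + 167·11² + 128·3² = 21590.
c = 2t² / 21590 = 2·335² / 21590 = 10.3960.

10.396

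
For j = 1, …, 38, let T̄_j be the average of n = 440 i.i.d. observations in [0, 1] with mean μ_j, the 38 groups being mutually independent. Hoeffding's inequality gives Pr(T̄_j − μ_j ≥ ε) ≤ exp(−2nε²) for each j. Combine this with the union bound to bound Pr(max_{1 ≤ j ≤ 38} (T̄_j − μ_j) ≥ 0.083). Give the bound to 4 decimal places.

Per-experiment Hoeffding bound: exp(−2·440·0.083²) = exp(−6.06232) = 0.002329.
Union bound over 38 events: 38·0.002329 = 0.08850.

0.0885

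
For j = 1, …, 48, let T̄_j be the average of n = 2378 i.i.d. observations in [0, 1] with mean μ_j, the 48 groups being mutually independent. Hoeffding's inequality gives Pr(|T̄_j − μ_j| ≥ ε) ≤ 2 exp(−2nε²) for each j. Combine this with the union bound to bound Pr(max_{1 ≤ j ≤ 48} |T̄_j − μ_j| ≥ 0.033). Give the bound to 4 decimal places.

Per-experiment Hoeffding bound: 2·exp(−2·2378·0.033²) = 2·exp(−5.17928) = 0.011264.
Union bound over 48 events: 48·0.011264 = 0.54068.

0.5407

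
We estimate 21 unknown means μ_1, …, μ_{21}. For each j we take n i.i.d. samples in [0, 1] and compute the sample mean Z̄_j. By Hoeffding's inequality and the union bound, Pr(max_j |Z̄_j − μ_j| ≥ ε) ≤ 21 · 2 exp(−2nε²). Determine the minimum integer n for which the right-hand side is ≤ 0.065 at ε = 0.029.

Need 2·21·exp(−2nε²) ≤ 0.065, i.e. exp(−2nε²) ≤ 0.065/42.
So 2nε² ≥ ln(42/0.065) = 6.471038.
Hence n ≥ 6.471038/(2·0.029²) = 3847.228.
The smallest integer n is 3848.

3848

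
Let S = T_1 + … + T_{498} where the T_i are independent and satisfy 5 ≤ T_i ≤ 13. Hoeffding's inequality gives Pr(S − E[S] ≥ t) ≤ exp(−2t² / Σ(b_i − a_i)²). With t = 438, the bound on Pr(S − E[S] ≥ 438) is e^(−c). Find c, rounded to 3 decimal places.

Σ(b_i − a_i)² = 498·(8)² = 31872.
c = 2t²/31872 = 2·438²/31872 = 12.0384.

12.038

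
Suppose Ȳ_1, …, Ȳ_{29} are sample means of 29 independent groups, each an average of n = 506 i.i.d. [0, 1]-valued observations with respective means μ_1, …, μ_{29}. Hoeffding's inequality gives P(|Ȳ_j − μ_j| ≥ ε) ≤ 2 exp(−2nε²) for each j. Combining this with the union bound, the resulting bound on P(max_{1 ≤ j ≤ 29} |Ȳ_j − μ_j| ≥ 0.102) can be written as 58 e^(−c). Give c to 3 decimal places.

Union bound over the 29 events: P(max_{1 ≤ j ≤ 29} |Ȳ_j − μ_j| ≥ 0.102) ≤ 29·2·exp(−2nε²) = 58 exp(−2·506·0.102²).
So c = 2·506·0.102² = 10.5288.

10.529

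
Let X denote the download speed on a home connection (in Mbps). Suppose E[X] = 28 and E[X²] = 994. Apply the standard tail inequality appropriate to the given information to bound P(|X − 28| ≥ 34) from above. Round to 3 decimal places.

0.182

The first two moments determine the variance, so Chebyshev's inequality is the sharpest standard bound available.
Var(X) = E[X²] − (E[X])² = 994 − 784 = 210.
Chebyshev's inequality: P(|X − μ| ≥ t) ≤ Var(X)/t² = 210/1156 = 0.1817.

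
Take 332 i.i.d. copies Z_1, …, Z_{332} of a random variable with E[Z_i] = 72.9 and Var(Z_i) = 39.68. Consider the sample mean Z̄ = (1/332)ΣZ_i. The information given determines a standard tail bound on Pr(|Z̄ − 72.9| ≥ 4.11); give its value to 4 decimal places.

With mean and variance of each term known, Chebyshev's inequality bounds the deviation of the sum (or sample mean).
Var(Z̄) = Var(Z_i)/n = 39.68/332 = 0.11952.
Chebyshev: Pr(|Z̄ − 72.9| ≥ 4.11) ≤ Var(Z̄)/(4.11)² = 39.68/(332·4.11²) = 0.0071.

0.0071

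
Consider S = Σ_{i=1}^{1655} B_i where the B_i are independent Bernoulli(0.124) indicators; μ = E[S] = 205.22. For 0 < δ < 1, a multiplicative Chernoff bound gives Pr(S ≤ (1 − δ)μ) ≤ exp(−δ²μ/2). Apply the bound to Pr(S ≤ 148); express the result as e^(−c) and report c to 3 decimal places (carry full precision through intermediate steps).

7.977

Write 148 = (1 − δ)μ, so δ = 1 − 148/205.22 = 0.2788227…
Then the exponent is δ²μ/2 = (μ − 148)²/(2μ) = 7.977118.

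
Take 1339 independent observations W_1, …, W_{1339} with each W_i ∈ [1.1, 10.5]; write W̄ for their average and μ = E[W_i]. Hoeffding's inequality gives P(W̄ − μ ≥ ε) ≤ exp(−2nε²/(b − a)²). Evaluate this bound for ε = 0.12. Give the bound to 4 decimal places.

Exponent: 2nε²/(b − a)² = 2·1339·0.12² / 9.4² = 0.43643.
Bound = exp(−0.43643) = 0.64634.

0.6463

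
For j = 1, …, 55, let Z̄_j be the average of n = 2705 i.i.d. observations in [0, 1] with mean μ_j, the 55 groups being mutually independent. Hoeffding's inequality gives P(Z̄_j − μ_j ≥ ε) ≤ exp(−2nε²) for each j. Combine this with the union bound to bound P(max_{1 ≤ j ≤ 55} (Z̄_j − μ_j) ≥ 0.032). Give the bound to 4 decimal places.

0.2160

Per-experiment Hoeffding bound: exp(−2·2705·0.032²) = exp(−5.53984) = 0.0039272.
Union bound over 55 events: 55·0.0039272 = 0.21599.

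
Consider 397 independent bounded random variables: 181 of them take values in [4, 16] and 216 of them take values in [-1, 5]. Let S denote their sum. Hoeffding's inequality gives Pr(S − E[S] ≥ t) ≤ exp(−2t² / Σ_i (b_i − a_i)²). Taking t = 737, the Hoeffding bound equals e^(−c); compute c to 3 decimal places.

Σ(b_i − a_i)² = 181·12² + 216·6² = 33840.
c = 2t² / 33840 = 2·737² / 33840 = 32.1022.

32.102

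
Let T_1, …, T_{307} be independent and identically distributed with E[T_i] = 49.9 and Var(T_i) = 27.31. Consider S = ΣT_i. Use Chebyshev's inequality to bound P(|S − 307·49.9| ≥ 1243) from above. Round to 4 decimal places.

0.0054

Var(S) = n·Var(T_i) = 307·27.31 = 8384.17.
Chebyshev: P(|S − 307·49.9| ≥ 1243) ≤ Var(S)/1243² = 8384.17/1545049 = 0.0054.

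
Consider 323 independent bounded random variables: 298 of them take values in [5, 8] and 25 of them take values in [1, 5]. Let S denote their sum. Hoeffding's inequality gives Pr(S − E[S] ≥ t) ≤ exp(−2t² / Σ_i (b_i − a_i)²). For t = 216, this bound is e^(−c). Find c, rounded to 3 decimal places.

30.276

Σ(b_i − a_i)² = 298·3² + 25·4² = 3082.
c = 2t² / 3082 = 2·216² / 3082 = 30.2764.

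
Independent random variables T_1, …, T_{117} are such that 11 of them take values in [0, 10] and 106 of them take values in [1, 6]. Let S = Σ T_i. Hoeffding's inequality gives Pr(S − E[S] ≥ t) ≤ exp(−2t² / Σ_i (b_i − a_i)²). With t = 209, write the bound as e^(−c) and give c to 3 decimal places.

Σ(b_i − a_i)² = 11·10² + 106·5² = 3750.
c = 2t² / 3750 = 2·209² / 3750 = 23.2965.

23.297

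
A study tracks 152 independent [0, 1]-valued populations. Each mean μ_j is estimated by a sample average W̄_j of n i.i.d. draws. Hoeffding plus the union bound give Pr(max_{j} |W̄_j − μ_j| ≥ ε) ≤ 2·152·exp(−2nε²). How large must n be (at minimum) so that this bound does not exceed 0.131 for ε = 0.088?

501

Need 2·152·exp(−2nε²) ≤ 0.131, i.e. exp(−2nε²) ≤ 0.131/304.
So 2nε² ≥ ln(304/0.131) = 7.749586.
Hence n ≥ 7.749586/(2·0.088²) = 500.361.
The smallest integer n is 501.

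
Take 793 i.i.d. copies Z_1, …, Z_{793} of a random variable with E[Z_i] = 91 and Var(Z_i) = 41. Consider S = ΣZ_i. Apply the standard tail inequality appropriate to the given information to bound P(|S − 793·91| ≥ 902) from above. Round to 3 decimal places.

With mean and variance of each term known, Chebyshev's inequality bounds the deviation of the sum (or sample mean).
Var(S) = n·Var(Z_i) = 793·41 = 32513.
Chebyshev: P(|S − 793·91| ≥ 902) ≤ Var(S)/902² = 32513/813604 = 0.0400.

0.040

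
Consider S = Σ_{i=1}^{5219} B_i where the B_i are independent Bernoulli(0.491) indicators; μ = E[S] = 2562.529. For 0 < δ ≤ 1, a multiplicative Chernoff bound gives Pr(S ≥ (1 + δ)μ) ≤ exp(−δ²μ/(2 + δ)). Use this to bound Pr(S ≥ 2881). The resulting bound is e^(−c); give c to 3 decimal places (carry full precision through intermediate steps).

18.632

Write 2881 = (1 + δ)μ, so δ = 2881/2562.529 − 1 = 0.12428…
Then the exponent is δ²μ/(2 + δ) = (2881 − μ)² / (μ·(2 + δ)) = 18.631990.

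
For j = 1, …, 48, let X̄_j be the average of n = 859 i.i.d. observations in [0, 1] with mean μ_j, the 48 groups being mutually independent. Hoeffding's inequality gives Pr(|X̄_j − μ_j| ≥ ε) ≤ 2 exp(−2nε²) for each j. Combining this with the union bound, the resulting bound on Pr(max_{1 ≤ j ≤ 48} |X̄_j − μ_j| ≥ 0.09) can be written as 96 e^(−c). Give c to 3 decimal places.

Union bound over the 48 events: Pr(max_{1 ≤ j ≤ 48} |X̄_j − μ_j| ≥ 0.09) ≤ 48·2·exp(−2nε²) = 96 exp(−2·859·0.09²).
So c = 2·859·0.09² = 13.9158.

13.916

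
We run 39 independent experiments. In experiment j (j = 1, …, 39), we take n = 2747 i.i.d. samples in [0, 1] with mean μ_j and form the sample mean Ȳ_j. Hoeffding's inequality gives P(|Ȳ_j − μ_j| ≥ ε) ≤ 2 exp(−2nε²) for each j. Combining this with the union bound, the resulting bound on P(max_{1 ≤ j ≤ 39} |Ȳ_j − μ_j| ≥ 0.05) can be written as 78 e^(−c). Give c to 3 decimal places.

13.735

Union bound over the 39 events: P(max_{1 ≤ j ≤ 39} |Ȳ_j − μ_j| ≥ 0.05) ≤ 39·2·exp(−2nε²) = 78 exp(−2·2747·0.05²).
So c = 2·2747·0.05² = 13.7350.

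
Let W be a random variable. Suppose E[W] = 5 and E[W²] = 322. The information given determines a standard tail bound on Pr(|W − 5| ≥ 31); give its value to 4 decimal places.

0.3091

The first two moments determine the variance, so Chebyshev's inequality is the sharpest standard bound available.
Var(W) = E[W²] − (E[W])² = 322 − 25 = 297.
Chebyshev's inequality: Pr(|W − μ| ≥ t) ≤ Var(W)/t² = 297/961 = 0.3091.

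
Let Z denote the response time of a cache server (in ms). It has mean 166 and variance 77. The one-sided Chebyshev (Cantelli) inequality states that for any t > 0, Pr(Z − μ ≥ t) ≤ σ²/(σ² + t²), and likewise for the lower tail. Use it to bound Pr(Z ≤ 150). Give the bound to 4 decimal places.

Here σ² = 77 and t = 16, so σ² + t² = 333.
Cantelli's bound: 77/333 = 0.2312.

0.2312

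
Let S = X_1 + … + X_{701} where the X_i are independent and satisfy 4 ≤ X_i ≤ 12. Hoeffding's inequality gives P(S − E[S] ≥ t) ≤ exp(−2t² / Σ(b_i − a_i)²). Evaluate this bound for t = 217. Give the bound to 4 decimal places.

0.1226

Σ(b_i − a_i)² = 701·(8)² = 44864.
Exponent = 2·217²/44864 = 2.0992.
Bound = exp(−2.0992) = 0.12256.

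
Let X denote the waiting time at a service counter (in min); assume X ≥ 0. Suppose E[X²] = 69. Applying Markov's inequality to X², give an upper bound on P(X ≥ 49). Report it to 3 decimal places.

Since X ≥ 0, the event {X ≥ 49} is the same as {X² ≥ 2401}.
Markov's inequality applied to X² gives P(X² ≥ 2401) ≤ E[X²]/2401 = 69/2401 = 0.0287.

0.029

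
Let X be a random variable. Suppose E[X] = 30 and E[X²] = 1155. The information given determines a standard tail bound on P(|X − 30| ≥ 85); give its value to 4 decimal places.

0.0353

The first two moments determine the variance, so Chebyshev's inequality is the sharpest standard bound available.
Var(X) = E[X²] − (E[X])² = 1155 − 900 = 255.
Chebyshev's inequality: P(|X − μ| ≥ t) ≤ Var(X)/t² = 255/7225 = 0.0353.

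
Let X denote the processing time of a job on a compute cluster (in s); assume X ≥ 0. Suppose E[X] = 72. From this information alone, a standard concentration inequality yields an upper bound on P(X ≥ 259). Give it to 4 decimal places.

Only the mean of a non-negative variable is known, so Markov's inequality is the applicable tail bound.
Markov's inequality: for a non-negative random variable, P(X ≥ a) ≤ E[X]/a.
Here E[X] = 72 and a = 259, so the bound is 72/259 = 0.2780.

0.2780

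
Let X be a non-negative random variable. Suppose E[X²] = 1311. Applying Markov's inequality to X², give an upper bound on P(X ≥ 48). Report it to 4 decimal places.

Since X ≥ 0, the event {X ≥ 48} is the same as {X² ≥ 2304}.
Markov's inequality applied to X² gives P(X² ≥ 2304) ≤ E[X²]/2304 = 1311/2304 = 0.5690.

0.5690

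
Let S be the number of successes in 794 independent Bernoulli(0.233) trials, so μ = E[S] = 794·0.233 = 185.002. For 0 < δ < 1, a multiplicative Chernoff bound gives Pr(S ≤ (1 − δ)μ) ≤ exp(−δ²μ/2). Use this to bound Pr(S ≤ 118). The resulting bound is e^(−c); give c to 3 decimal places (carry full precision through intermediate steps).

12.133

Write 118 = (1 − δ)μ, so δ = 1 − 118/185.002 = 0.3621691…
Then the exponent is δ²μ/2 = (μ − 118)²/(2μ) = 12.133026.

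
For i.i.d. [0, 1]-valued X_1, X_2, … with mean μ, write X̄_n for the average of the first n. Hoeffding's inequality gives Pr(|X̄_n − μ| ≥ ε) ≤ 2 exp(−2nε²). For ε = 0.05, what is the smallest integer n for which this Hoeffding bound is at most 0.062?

Require 2·exp(−2nε²) ≤ 0.062, i.e. 2nε² ≥ ln(2/0.062) = 3.473768.
So n ≥ 3.473768 / (2·0.05²) = 694.754.
The smallest integer n is 695.

695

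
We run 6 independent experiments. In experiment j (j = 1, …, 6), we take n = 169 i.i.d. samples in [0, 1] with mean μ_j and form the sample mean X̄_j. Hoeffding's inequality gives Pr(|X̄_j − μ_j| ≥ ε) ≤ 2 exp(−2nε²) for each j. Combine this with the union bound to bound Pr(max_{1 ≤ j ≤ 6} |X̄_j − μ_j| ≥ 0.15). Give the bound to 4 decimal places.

0.0060

Per-experiment Hoeffding bound: 2·exp(−2·169·0.15²) = 2·exp(−7.60500) = 0.00099591.
Union bound over 6 events: 6·0.00099591 = 0.00598.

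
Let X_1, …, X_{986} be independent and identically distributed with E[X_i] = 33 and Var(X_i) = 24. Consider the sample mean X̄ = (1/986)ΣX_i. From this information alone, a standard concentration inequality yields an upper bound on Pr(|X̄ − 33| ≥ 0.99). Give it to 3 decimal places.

With mean and variance of each term known, Chebyshev's inequality bounds the deviation of the sum (or sample mean).
Var(X̄) = Var(X_i)/n = 24/986 = 0.024341.
Chebyshev: Pr(|X̄ − 33| ≥ 0.99) ≤ Var(X̄)/(0.99)² = 24/(986·0.99²) = 0.0248.

0.025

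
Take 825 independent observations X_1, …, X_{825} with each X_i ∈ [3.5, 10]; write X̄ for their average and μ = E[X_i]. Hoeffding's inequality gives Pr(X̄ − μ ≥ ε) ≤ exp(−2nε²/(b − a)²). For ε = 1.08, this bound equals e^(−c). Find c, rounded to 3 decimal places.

c = 2nε²/(b − a)² = 2·825·1.08² / 6.5² = 45.5517.

45.552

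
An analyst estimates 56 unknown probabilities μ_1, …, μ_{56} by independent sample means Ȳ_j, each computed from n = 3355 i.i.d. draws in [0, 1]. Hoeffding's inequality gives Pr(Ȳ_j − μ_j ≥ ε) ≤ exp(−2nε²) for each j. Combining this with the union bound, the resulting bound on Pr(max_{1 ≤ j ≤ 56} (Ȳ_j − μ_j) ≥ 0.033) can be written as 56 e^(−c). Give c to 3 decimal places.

7.307

Union bound over the 56 events: Pr(max_{1 ≤ j ≤ 56} (Ȳ_j − μ_j) ≥ 0.033) ≤ 56·exp(−2nε²) = 56 exp(−2·3355·0.033²).
So c = 2·3355·0.033² = 7.3072.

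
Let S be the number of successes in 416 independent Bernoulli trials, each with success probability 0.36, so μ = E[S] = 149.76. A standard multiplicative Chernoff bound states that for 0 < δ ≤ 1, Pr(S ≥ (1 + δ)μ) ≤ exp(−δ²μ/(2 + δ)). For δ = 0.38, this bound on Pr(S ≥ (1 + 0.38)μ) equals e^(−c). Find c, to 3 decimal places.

c = δ²μ/(2 + δ) = 0.38²·149.76/(2 + 0.38) = 9.0863.

9.086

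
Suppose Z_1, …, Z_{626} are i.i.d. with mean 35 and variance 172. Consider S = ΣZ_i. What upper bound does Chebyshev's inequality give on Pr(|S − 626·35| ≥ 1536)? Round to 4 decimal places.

Var(S) = n·Var(Z_i) = 626·172 = 107672.
Chebyshev: Pr(|S − 626·35| ≥ 1536) ≤ Var(S)/1536² = 107672/2359296 = 0.0456.

0.0456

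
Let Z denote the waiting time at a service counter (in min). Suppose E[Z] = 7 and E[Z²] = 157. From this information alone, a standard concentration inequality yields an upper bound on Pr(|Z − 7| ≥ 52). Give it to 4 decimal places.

The first two moments determine the variance, so Chebyshev's inequality is the sharpest standard bound available.
Var(Z) = E[Z²] − (E[Z])² = 157 − 49 = 108.
Chebyshev's inequality: Pr(|Z − μ| ≥ t) ≤ Var(Z)/t² = 108/2704 = 0.0399.

0.0399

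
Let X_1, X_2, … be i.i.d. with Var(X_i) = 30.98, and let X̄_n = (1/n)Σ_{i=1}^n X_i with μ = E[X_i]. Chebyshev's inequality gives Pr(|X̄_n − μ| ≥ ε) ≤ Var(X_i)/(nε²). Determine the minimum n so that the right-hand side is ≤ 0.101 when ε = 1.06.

Require 30.98/(n·1.06²) ≤ 0.101, i.e. n ≥ 30.98/(0.101·1.06²) = 272.991.
The smallest integer n is 273.

273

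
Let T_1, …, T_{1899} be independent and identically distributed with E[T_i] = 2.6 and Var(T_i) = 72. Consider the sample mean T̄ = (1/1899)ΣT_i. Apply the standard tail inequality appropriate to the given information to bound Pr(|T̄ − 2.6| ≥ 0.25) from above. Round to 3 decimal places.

With mean and variance of each term known, Chebyshev's inequality bounds the deviation of the sum (or sample mean).
Var(T̄) = Var(T_i)/n = 72/1899 = 0.037915.
Chebyshev: Pr(|T̄ − 2.6| ≥ 0.25) ≤ Var(T̄)/(0.25)² = 72/(1899·0.25²) = 0.6066.

0.607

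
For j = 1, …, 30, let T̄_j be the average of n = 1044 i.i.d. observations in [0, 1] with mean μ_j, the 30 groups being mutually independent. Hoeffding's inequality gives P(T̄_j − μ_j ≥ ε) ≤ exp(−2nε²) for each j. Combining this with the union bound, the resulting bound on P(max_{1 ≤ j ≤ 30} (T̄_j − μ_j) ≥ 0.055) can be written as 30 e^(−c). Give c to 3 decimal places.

Union bound over the 30 events: P(max_{1 ≤ j ≤ 30} (T̄_j − μ_j) ≥ 0.055) ≤ 30·exp(−2nε²) = 30 exp(−2·1044·0.055²).
So c = 2·1044·0.055² = 6.3162.

6.316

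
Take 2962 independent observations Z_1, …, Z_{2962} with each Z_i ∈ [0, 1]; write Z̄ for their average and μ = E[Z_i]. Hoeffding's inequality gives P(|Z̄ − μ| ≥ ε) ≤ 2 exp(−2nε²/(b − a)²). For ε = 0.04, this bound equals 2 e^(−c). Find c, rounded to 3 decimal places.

c = 2nε²/(b − a)² = 2·2962·0.04² / 1² = 9.4784.

9.478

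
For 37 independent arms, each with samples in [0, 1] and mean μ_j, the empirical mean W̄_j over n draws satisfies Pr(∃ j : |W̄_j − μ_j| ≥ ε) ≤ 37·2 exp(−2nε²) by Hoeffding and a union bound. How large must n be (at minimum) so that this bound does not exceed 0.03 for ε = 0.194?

104

Need 2·37·exp(−2nε²) ≤ 0.03, i.e. exp(−2nε²) ≤ 0.03/74.
So 2nε² ≥ ln(74/0.03) = 7.810623.
Hence n ≥ 7.810623/(2·0.194²) = 103.765.
The smallest integer n is 104.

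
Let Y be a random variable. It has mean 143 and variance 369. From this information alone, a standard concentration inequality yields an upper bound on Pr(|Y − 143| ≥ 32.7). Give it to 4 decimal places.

0.3451

Mean and variance are known, so Chebyshev's inequality applies.
Chebyshev: Pr(|Y − μ| ≥ t) ≤ Var(Y)/t².
Bound = 369 / 1069.29 = 0.3451.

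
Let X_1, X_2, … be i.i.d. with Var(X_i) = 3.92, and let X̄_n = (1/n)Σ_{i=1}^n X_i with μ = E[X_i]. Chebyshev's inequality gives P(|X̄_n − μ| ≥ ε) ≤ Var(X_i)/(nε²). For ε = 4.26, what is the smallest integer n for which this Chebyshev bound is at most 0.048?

Require 3.92/(n·4.26²) ≤ 0.048, i.e. n ≥ 3.92/(0.048·4.26²) = 4.500.
The smallest integer n is 5.

5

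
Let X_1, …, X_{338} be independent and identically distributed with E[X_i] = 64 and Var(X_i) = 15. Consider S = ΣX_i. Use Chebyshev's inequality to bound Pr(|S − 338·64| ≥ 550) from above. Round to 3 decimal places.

Var(S) = n·Var(X_i) = 338·15 = 5070.
Chebyshev: Pr(|S − 338·64| ≥ 550) ≤ Var(S)/550² = 5070/302500 = 0.0168.

0.017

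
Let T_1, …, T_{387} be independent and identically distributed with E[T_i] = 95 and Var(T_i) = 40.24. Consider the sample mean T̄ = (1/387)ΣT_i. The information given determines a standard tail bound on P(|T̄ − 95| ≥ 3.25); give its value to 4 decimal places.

With mean and variance of each term known, Chebyshev's inequality bounds the deviation of the sum (or sample mean).
Var(T̄) = Var(T_i)/n = 40.24/387 = 0.10398.
Chebyshev: P(|T̄ − 95| ≥ 3.25) ≤ Var(T̄)/(3.25)² = 40.24/(387·3.25²) = 0.0098.

0.0098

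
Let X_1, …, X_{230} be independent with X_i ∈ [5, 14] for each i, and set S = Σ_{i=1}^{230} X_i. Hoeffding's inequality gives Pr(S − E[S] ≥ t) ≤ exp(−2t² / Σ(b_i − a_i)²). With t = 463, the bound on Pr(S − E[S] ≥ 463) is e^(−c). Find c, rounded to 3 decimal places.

Σ(b_i − a_i)² = 230·(9)² = 18630.
c = 2t²/18630 = 2·463²/18630 = 23.0133.

23.013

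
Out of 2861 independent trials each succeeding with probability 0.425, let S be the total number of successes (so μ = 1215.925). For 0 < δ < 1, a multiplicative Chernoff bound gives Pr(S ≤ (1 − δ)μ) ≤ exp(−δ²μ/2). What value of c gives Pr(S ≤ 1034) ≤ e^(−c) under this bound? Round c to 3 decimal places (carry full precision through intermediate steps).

Write 1034 = (1 − δ)μ, so δ = 1 − 1034/1215.925 = 0.1496186…
Then the exponent is δ²μ/2 = (μ − 1034)²/(2μ) = 13.609682.

13.610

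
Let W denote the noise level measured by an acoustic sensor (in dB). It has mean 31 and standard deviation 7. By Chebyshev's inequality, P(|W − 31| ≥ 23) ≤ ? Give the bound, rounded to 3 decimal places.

0.093

Chebyshev: P(|W − μ| ≥ t) ≤ Var(W)/t².
Var(W) = σ² = 7² = 49.
Bound = 49 / 529 = 0.0926.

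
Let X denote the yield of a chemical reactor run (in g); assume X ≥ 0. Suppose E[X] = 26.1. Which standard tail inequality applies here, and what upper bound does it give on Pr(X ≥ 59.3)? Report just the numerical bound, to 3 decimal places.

0.440

Only the mean of a non-negative variable is known, so Markov's inequality is the applicable tail bound.
Markov's inequality: for a non-negative random variable, Pr(X ≥ a) ≤ E[X]/a.
Here E[X] = 26.1 and a = 59.3, so the bound is 26.1/59.3 = 0.4401.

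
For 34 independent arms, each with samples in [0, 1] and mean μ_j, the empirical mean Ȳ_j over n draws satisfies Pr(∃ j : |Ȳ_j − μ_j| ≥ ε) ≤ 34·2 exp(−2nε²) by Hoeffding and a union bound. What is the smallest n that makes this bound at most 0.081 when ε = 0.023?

Need 2·34·exp(−2nε²) ≤ 0.081, i.e. exp(−2nε²) ≤ 0.081/68.
So 2nε² ≥ ln(68/0.081) = 6.732814.
Hence n ≥ 6.732814/(2·0.023²) = 6363.718.
The smallest integer n is 6364.

6364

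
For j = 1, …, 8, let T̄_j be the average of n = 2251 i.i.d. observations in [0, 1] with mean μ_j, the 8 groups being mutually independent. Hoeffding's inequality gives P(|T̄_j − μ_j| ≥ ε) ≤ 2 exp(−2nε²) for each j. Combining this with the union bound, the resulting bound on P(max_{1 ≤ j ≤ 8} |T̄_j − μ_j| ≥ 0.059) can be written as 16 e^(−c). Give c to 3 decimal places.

15.671

Union bound over the 8 events: P(max_{1 ≤ j ≤ 8} |T̄_j − μ_j| ≥ 0.059) ≤ 8·2·exp(−2nε²) = 16 exp(−2·2251·0.059²).
So c = 2·2251·0.059² = 15.6715.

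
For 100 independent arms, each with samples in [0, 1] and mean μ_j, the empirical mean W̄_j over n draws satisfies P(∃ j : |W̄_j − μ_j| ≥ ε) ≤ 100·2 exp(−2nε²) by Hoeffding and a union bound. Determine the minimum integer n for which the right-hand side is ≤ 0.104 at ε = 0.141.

Need 2·100·exp(−2nε²) ≤ 0.104, i.e. exp(−2nε²) ≤ 0.104/200.
So 2nε² ≥ ln(200/0.104) = 7.561682.
Hence n ≥ 7.561682/(2·0.141²) = 190.174.
The smallest integer n is 191.

191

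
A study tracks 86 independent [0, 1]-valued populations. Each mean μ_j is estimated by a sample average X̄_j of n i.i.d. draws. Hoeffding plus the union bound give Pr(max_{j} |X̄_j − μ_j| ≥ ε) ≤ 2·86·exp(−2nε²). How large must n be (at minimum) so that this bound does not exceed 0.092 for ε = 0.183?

Need 2·86·exp(−2nε²) ≤ 0.092, i.e. exp(−2nε²) ≤ 0.092/172.
So 2nε² ≥ ln(172/0.092) = 7.533461.
Hence n ≥ 7.533461/(2·0.183²) = 112.477.
The smallest integer n is 113.

113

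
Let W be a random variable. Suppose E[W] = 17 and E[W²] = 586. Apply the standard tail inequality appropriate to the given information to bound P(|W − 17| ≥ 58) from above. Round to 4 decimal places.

The first two moments determine the variance, so Chebyshev's inequality is the sharpest standard bound available.
Var(W) = E[W²] − (E[W])² = 586 − 289 = 297.
Chebyshev's inequality: P(|W − μ| ≥ t) ≤ Var(W)/t² = 297/3364 = 0.0883.

0.0883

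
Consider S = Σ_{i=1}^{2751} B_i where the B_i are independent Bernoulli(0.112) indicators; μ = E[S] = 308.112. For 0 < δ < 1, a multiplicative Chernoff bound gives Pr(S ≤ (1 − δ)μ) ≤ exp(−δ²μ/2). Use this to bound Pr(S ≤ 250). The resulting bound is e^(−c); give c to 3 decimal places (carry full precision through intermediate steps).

5.480

Write 250 = (1 − δ)μ, so δ = 1 − 250/308.112 = 0.1886067…
Then the exponent is δ²μ/2 = (μ − 250)²/(2μ) = 5.480157.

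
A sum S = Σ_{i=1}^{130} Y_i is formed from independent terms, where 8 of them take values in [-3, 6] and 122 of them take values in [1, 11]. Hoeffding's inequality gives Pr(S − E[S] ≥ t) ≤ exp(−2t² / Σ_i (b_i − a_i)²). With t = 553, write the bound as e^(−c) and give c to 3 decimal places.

Σ(b_i − a_i)² = 8·9² + 122·10² = 12848.
c = 2t² / 12848 = 2·553² / 12848 = 47.6041.

47.604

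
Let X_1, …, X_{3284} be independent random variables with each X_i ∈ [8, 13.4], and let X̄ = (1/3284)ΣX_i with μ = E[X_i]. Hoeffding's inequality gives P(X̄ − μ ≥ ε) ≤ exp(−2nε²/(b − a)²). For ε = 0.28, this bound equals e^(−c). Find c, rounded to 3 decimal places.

c = 2nε²/(b − a)² = 2·3284·0.28² / 5.4² = 17.6588.

17.659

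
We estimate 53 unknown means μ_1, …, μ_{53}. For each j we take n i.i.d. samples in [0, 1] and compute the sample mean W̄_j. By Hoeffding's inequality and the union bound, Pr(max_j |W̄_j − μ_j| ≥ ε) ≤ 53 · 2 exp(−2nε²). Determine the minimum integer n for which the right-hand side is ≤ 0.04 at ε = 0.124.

257

Need 2·53·exp(−2nε²) ≤ 0.04, i.e. exp(−2nε²) ≤ 0.04/106.
So 2nε² ≥ ln(106/0.04) = 7.882315.
Hence n ≥ 7.882315/(2·0.124²) = 256.319.
The smallest integer n is 257.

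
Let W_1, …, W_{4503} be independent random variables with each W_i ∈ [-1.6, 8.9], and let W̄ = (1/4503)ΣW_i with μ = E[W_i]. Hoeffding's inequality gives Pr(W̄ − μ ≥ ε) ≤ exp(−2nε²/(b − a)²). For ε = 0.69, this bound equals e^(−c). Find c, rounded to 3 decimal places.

c = 2nε²/(b − a)² = 2·4503·0.69² / 10.5² = 38.8912.

38.891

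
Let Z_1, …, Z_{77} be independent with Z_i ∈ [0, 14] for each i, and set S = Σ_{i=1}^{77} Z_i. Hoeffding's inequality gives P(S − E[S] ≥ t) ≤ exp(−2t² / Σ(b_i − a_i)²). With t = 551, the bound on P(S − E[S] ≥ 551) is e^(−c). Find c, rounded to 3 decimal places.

40.233

Σ(b_i − a_i)² = 77·(14)² = 15092.
c = 2t²/15092 = 2·551²/15092 = 40.2334.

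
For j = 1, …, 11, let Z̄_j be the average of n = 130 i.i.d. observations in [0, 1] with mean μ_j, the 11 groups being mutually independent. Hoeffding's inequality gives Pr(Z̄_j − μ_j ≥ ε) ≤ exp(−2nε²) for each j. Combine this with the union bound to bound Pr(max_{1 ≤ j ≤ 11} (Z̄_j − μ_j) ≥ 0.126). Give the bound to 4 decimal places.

Per-experiment Hoeffding bound: exp(−2·130·0.126²) = exp(−4.12776) = 0.016119.
Union bound over 11 events: 11·0.016119 = 0.17731.

0.1773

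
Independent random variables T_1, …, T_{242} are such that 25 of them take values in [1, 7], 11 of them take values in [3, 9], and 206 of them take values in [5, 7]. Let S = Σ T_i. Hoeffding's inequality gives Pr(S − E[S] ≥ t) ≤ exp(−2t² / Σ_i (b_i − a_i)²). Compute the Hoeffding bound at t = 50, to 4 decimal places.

0.0946

Σ(b_i − a_i)² = 25·6² + 11·6² + 206·2² = 2120.
Exponent = 2·50² / 2120 = 2.35849.
Bound = exp(−2.35849) = 0.09456.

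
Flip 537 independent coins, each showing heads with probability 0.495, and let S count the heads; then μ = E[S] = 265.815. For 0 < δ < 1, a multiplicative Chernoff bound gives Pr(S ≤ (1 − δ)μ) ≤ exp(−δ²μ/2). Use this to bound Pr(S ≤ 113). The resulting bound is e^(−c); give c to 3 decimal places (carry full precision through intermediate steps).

Write 113 = (1 − δ)μ, so δ = 1 − 113/265.815 = 0.5748923…
Then the exponent is δ²μ/2 = (μ − 113)²/(2μ) = 43.926084.

43.926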